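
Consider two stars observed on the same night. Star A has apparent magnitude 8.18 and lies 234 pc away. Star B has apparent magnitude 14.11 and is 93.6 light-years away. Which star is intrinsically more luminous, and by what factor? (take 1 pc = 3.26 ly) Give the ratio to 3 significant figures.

Star A is more luminous, by a factor of 15600.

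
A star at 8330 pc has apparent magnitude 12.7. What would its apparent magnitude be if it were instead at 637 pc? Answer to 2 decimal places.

Flux ∝ 1/d², so Δm = 5 log₁₀(d₂/d₁) = 5 log₁₀(637/8330) = -5.583
m₂ = m₁ + Δm = 12.7 + (-5.583) = 7.117

m ≈ 7.12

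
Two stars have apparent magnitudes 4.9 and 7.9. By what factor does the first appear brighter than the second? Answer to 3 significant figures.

Δm = 4.9 − (7.9) = -3.0
Flux ratio = 10^(−0.4 Δm) = 10^(−0.4 × -3.0) = 10^1.200 = 15.85

15.8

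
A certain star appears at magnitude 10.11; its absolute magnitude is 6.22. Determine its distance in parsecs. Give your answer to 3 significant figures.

d ≈ 60.0 pc

μ = m − M = 3.890
m − M = 5 log₁₀ d − 5
log₁₀ d = (m − M)/5 + 1 = 1.7780
d = 10^1.7780 = 59.98 pc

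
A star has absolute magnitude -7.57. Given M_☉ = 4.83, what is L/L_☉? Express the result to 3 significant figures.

L/L_☉ ≈ 91200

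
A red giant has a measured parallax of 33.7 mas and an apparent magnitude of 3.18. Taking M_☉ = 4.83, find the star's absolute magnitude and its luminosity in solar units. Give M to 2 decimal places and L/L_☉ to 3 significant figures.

d = 1/p = 1000/33.7 mas = 29.67 pc
M = m − 5 log₁₀ d + 5 = 3.18 − 5·1.4724 + 5 = 0.818
M − M_☉ = 0.818 − 4.83 = -4.012
L/L_☉ = 10^(−0.4 × -4.012) = 40.25

M ≈ 0.82; L/L_☉ ≈ 40.2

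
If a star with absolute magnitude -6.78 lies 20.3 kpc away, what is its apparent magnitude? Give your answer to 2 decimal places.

d = 20.3 kpc = 20300 pc
m = M + 5 log₁₀ d − 5 = -6.78 + 5·4.3075 − 5 = 9.757

m ≈ 9.76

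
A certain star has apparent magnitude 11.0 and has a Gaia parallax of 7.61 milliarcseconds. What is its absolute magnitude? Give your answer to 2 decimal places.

M ≈ 5.41

p = 7.61 mas = 7.61×10^-3″ → d = 1/p = 131.4 pc
5 log₁₀(d/10 pc) = 5 log₁₀(131.4) − 5 = 5.593
M = m − 5 log₁₀(d/10) = 11.0 − 5.593 = 5.407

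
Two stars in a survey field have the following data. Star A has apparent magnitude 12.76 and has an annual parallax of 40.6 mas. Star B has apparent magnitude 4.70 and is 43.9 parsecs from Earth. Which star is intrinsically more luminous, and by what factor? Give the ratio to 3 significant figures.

Star B is more luminous, by a factor of 5320.

Star A: p = 40.6 mas = 0.0406″ → d = 1/p = 24.63 pc
Star A: M = m − 5 log₁₀ d + 5 = 12.76 − 5·1.3915 + 5 = 10.803
Star B: M = m − 5 log₁₀ d + 5 = 4.70 − 5·1.6425 + 5 = 1.488
ΔM = M_A − M_B = 10.803 − (1.488) = 9.315; smaller M is more luminous → Star B.
L ratio = 10^(0.4 |ΔM|) = 10^3.726 = 5321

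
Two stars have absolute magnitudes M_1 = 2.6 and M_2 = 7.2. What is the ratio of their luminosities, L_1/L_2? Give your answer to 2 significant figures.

L_1/L_2 ≈ 69

ΔM = M_1 − M_2 = -4.6
L_1/L_2 = 10^(−0.4 ΔM) = 10^1.840 = 69.18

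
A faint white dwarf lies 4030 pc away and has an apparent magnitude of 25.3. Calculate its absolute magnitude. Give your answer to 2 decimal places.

M ≈ 12.27

5 log₁₀(d/10 pc) = 5 log₁₀(4030) − 5 = 13.027
M = m − 5 log₁₀(d/10) = 25.3 − 13.027 = 12.273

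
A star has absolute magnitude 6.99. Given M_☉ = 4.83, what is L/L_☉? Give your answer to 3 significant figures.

M − M_☉ = 6.99 − 4.83 = 2.160
L/L_☉ = 10^(−0.4 (M − M_☉)) = 10^-0.864 = 0.1368

L/L_☉ ≈ 0.137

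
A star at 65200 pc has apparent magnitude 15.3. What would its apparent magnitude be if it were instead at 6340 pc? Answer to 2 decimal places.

m ≈ 10.24

Flux ∝ 1/d², so Δm = 5 log₁₀(d₂/d₁) = 5 log₁₀(6340/65200) = -5.061
m₂ = m₁ + Δm = 15.3 + (-5.061) = 10.239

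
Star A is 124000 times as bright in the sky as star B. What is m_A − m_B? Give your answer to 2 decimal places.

Pogson: Δm = −2.5 log₁₀(ratio) = −2.5 log₁₀(124000) = −2.5 × 5.0934 = -12.734
Star A is brighter, so it has the smaller magnitude: the difference is negative.

m_A − m_B ≈ -12.73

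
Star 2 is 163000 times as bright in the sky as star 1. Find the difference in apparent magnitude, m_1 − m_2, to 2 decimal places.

Pogson: Δm = −2.5 log₁₀(ratio) = −2.5 log₁₀(163000) = −2.5 × 5.2122 = -13.030
Star 2 is brighter so has the smaller magnitude: m_1 − m_2 is positive.

m_1 − m_2 ≈ 13.03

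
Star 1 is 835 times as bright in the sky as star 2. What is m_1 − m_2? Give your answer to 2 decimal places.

m_1 − m_2 ≈ -7.30

Pogson: Δm = −2.5 log₁₀(ratio) = −2.5 log₁₀(835) = −2.5 × 2.9217 = -7.304
Star 1 is brighter, so it has the smaller magnitude: the difference is negative.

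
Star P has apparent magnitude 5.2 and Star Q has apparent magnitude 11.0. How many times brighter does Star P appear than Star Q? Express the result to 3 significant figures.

209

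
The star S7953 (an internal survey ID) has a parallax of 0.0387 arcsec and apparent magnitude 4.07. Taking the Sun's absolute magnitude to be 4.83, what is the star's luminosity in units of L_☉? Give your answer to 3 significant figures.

d = 1/p = 1/0.0387″ = 25.84 pc
M = m − 5 log₁₀ d + 5 = 4.07 − 5·1.4123 + 5 = 2.009
M − M_☉ = 2.009 − 4.83 = -2.821
L/L_☉ = 10^(−0.4 × -2.821) = 13.45

L/L_☉ ≈ 13.4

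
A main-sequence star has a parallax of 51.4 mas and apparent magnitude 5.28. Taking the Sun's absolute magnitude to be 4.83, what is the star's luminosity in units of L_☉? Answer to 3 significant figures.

d = 1/p = 1000/51.4 mas = 19.46 pc
M = m − 5 log₁₀ d + 5 = 5.28 − 5·1.2890 + 5 = 3.835
M − M_☉ = 3.835 − 4.83 = -0.995
L/L_☉ = 10^(−0.4 × -0.995) = 2.501

L/L_☉ ≈ 2.50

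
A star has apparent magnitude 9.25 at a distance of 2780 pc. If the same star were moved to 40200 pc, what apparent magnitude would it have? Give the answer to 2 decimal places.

Flux ∝ 1/d², so Δm = 5 log₁₀(d₂/d₁) = 5 log₁₀(40200/2780) = 5.801
m₂ = m₁ + Δm = 9.25 + (5.801) = 15.051

m ≈ 15.05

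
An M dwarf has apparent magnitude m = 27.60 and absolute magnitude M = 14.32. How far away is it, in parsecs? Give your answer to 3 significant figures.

d ≈ 4530 pc

Distance modulus: m − M = 27.60 − (14.32) = 13.280
m − M = 5 log₁₀ d − 5
log₁₀ d = (m − M)/5 + 1 = 3.6560
d = 10^3.6560 = 4529 pc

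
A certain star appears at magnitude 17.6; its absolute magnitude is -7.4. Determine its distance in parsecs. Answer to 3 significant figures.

d ≈ 1.00×10^6 pc

Distance modulus: m − M = 17.6 − (-7.4) = 25.000
m − M = 5 log₁₀ d − 5
log₁₀ d = (m − M)/5 + 1 = 6.0000
d = 10^6.0000 = 1.000×10^6 pc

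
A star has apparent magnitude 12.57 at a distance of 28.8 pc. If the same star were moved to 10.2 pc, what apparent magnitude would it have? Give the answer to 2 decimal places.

m ≈ 10.32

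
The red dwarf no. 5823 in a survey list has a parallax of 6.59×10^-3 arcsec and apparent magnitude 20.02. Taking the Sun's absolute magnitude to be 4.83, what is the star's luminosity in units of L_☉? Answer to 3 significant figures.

L/L_☉ ≈ 1.93×10^-4

d = 1/p = 1/6.59×10^-3″ = 151.7 pc
M = m − 5 log₁₀ d + 5 = 20.02 − 5·2.1811 + 5 = 14.114
M − M_☉ = 14.114 − 4.83 = 9.284
L/L_☉ = 10^(−0.4 × 9.284) = 1.933×10^-4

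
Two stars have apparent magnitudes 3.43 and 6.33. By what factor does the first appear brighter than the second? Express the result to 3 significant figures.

14.5

Δm = 3.43 − (6.33) = -2.90
Flux ratio = 10^(−0.4 Δm) = 10^(−0.4 × -2.90) = 10^1.160 = 14.45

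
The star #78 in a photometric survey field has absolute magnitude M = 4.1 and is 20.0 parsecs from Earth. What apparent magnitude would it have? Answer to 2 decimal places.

m = M + 5 log₁₀ d − 5 = 4.1 + 5·1.3010 − 5 = 5.605

m ≈ 5.61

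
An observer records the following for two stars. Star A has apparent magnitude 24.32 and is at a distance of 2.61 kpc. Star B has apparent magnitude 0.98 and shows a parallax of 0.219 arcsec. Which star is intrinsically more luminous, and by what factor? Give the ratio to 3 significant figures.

Star A: d = 2.61 kpc = 2610 pc
Star A: M = m − 5 log₁₀ d + 5 = 24.32 − 5·3.4166 + 5 = 12.237
Star B: d = 1/p = 1/0.219″ = 4.566 pc
Star B: M = m − 5 log₁₀ d + 5 = 0.98 − 5·0.6596 + 5 = 2.682
ΔM = M_A − M_B = 12.237 − (2.682) = 9.555; smaller M is more luminous → Star B.
L ratio = 10^(0.4 |ΔM|) = 10^3.822 = 6635

Star B is more luminous, by a factor of 6630.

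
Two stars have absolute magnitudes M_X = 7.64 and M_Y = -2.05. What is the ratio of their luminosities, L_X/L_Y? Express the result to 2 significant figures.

L_X/L_Y ≈ 1.3×10^-4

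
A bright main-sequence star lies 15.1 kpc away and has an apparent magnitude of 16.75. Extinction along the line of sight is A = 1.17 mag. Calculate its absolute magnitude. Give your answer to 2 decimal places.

d = 15.1 kpc = 15100 pc
5 log₁₀(d/10 pc) = 5 log₁₀(15100) − 5 = 15.895
M = m − 5 log₁₀(d/10) − A = 16.75 − 15.895 − 1.17 = -0.315

M ≈ -0.31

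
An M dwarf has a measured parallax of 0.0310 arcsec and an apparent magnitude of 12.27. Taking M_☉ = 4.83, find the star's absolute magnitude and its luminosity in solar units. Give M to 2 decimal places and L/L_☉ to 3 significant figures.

M ≈ 9.73; L/L_☉ ≈ 0.0110

d = 1/p = 1/0.0310″ = 32.26 pc
M = m − 5 log₁₀ d + 5 = 12.27 − 5·1.5086 + 5 = 9.727
M − M_☉ = 9.727 − 4.83 = 4.897
L/L_☉ = 10^(−0.4 × 4.897) = 0.01100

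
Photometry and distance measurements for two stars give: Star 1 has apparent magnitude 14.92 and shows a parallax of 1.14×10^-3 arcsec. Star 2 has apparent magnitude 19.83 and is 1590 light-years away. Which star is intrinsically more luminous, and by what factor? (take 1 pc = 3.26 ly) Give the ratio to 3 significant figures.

Star 1: d = 1/p = 1/1.14×10^-3″ = 877.2 pc
Star 1: M = m − 5 log₁₀ d + 5 = 14.92 − 5·2.9431 + 5 = 5.205
Star 2: d = 1590 ly / 3.26 = 487.7 pc
Star 2: M = m − 5 log₁₀ d + 5 = 19.83 − 5·2.6882 + 5 = 11.389
ΔM = M_1 − M_2 = 5.205 − (11.389) = -6.185; smaller M is more luminous → Star 1.
L ratio = 10^(0.4 |ΔM|) = 10^2.474 = 297.7

Star 1 is more luminous, by a factor of 298.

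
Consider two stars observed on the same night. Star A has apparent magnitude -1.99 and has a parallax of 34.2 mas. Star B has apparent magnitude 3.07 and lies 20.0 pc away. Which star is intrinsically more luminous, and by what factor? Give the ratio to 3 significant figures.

Star A is more luminous, by a factor of 226.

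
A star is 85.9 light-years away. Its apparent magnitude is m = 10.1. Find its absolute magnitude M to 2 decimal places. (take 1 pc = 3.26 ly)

M ≈ 8.00

d = 85.9 ly / 3.26 = 26.35 pc
5 log₁₀(d/10 pc) = 5 log₁₀(26.35) − 5 = 2.104
M = m − 5 log₁₀(d/10) = 10.1 − 2.104 = 7.996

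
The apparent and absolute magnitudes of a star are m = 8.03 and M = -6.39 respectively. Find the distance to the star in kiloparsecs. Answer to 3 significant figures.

d ≈ 7.66 kpc

μ = m − M = 14.420
m − M = 5 log₁₀ d − 5
log₁₀ d = (m − M)/5 + 1 = 3.8840
d = 10^3.8840 = 7656 pc
= 7.656 kpc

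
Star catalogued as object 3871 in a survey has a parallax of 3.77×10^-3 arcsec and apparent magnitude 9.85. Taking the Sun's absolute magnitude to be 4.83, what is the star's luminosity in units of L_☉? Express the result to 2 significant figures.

d = 1/p = 1/3.77×10^-3″ = 265.3 pc
M = m − 5 log₁₀ d + 5 = 9.85 − 5·2.4237 + 5 = 2.732
M − M_☉ = 2.732 − 4.83 = -2.098
L/L_☉ = 10^(−0.4 × -2.098) = 6.907

L/L_☉ ≈ 6.9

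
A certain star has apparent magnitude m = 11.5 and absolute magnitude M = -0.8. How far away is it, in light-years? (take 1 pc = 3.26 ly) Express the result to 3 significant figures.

d ≈ 9400 ly

Distance modulus: m − M = 11.5 − (-0.8) = 12.300
m − M = 5 log₁₀ d − 5
log₁₀ d = (m − M)/5 + 1 = 3.4600
d = 10^3.4600 = 2884 pc
= 9402 ly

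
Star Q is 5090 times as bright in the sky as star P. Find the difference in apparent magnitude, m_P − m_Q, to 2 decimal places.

m_P − m_Q ≈ 9.27

Pogson: Δm = −2.5 log₁₀(ratio) = −2.5 log₁₀(5090) = −2.5 × 3.7067 = -9.267
Star Q is brighter so has the smaller magnitude: m_P − m_Q is positive.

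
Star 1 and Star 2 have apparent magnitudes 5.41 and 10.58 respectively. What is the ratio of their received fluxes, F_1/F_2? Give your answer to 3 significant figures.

F_1/F_2 ≈ 117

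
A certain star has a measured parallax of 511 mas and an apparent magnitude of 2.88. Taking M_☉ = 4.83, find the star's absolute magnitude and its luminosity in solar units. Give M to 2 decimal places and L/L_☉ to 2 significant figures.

M ≈ 6.42; L/L_☉ ≈ 0.23

d = 1/p = 1000/511 mas = 1.957 pc
M = m − 5 log₁₀ d + 5 = 2.88 − 5·0.2916 + 5 = 6.422
M − M_☉ = 6.422 − 4.83 = 1.592
L/L_☉ = 10^(−0.4 × 1.592) = 0.2308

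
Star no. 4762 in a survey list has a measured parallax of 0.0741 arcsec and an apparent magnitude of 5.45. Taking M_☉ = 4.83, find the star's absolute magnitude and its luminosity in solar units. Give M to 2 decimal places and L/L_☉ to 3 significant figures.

d = 1/p = 1/0.0741″ = 13.50 pc
M = m − 5 log₁₀ d + 5 = 5.45 − 5·1.1302 + 5 = 4.799
M − M_☉ = 4.799 − 4.83 = -0.031
L/L_☉ = 10^(−0.4 × -0.031) = 1.029

M ≈ 4.80; L/L_☉ ≈ 1.03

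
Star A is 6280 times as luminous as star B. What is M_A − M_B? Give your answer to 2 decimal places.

Pogson: ΔM = −2.5 log₁₀(ratio) = −2.5 log₁₀(6280) = −2.5 × 3.7980 = -9.495
Star A is brighter, so it has the smaller magnitude: the difference is negative.

M_A − M_B ≈ -9.49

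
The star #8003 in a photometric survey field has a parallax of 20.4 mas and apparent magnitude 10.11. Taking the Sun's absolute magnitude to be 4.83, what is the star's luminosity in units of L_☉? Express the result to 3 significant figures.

d = 1/p = 1000/20.4 mas = 49.02 pc
M = m − 5 log₁₀ d + 5 = 10.11 − 5·1.6904 + 5 = 6.658
M − M_☉ = 6.658 − 4.83 = 1.828
L/L_☉ = 10^(−0.4 × 1.828) = 0.1857

L/L_☉ ≈ 0.186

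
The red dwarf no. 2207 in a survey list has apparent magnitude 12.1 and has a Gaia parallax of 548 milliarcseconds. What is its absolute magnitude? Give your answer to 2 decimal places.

M ≈ 15.79

p = 548 mas = 0.548″ → d = 1/p = 1.825 pc
5 log₁₀(d/10 pc) = 5 log₁₀(1.825) − 5 = -3.694
M = m − 5 log₁₀(d/10) = 12.1 + 3.694 = 15.794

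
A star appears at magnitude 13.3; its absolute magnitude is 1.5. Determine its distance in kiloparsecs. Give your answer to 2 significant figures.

d ≈ 2.3 kpc

Distance modulus: m − M = 13.3 − (1.5) = 11.800
m − M = 5 log₁₀ d − 5
log₁₀ d = (m − M)/5 + 1 = 3.3600
d = 10^3.3600 = 2291 pc
= 2.291 kpc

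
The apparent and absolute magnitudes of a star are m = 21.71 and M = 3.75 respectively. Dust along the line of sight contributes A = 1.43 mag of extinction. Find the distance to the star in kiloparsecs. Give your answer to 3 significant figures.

m − M = 5 log₁₀(d/10 pc) + A  ⇒  21.71 − (3.75) − 1.43 = 5 log₁₀(d/10)
16.530 = 5 log₁₀(d/10)
log₁₀ d = (m − M − A)/5 + 1 = 4.3060
d = 10^4.3060 = 20230 pc
= 20.23 kpc

d ≈ 20.2 kpc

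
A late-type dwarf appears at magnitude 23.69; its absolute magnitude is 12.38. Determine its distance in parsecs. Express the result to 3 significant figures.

μ = m − M = 11.310
m − M = 5 log₁₀ d − 5
log₁₀ d = (m − M)/5 + 1 = 3.2620
d = 10^3.2620 = 1828 pc

d ≈ 1830 pc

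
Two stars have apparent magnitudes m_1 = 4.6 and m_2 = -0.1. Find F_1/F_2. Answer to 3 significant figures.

Magnitude difference = 4.7
Flux ratio = 10^(−0.4 Δm) = 10^(−0.4 × 4.7) = 10^-1.880 = 0.01318

F_1/F_2 ≈ 0.0132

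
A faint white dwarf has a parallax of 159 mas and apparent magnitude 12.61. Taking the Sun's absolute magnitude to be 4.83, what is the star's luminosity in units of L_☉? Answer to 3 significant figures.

d = 1/p = 1000/159 mas = 6.289 pc
M = m − 5 log₁₀ d + 5 = 12.61 − 5·0.7986 + 5 = 13.617
M − M_☉ = 13.617 − 4.83 = 8.787
L/L_☉ = 10^(−0.4 × 8.787) = 3.056×10^-4

L/L_☉ ≈ 3.06×10^-4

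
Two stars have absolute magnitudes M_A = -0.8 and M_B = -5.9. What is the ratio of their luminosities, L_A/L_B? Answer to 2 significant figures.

ΔM = M_A − M_B = 5.1
L_A/L_B = 10^(−0.4 ΔM) = 10^-2.040 = 9.120×10^-3

L_A/L_B ≈ 9.1×10^-3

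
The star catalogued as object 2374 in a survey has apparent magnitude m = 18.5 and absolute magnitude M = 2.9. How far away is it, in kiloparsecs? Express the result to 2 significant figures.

d ≈ 13 kpc

μ = m − M = 15.600
m − M = 5 log₁₀ d − 5
log₁₀ d = (m − M)/5 + 1 = 4.1200
d = 10^4.1200 = 13180 pc
= 13.18 kpc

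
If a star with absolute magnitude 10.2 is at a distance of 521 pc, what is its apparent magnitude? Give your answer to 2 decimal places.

m ≈ 18.78

m = M + 5 log₁₀ d − 5 = 10.2 + 5·2.7168 − 5 = 18.784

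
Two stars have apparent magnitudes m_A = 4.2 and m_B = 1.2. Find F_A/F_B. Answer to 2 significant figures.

Δm = 4.2 − (1.2) = 3.0
Flux ratio = 10^(−0.4 Δm) = 10^(−0.4 × 3.0) = 10^-1.200 = 0.06310

F_A/F_B ≈ 0.063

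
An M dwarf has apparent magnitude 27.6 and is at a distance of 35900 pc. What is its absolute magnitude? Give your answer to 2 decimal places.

M ≈ 9.82

5 log₁₀(d/10 pc) = 5 log₁₀(35900) − 5 = 17.775
M = m − 5 log₁₀(d/10) = 27.6 − 17.775 = 9.825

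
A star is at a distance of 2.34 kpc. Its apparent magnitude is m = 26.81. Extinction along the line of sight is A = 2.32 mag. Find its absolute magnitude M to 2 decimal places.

M ≈ 12.64

d = 2.34 kpc = 2340 pc
5 log₁₀(d/10 pc) = 5 log₁₀(2340) − 5 = 11.846
M = m − 5 log₁₀(d/10) − A = 26.81 − 11.846 − 2.32 = 12.644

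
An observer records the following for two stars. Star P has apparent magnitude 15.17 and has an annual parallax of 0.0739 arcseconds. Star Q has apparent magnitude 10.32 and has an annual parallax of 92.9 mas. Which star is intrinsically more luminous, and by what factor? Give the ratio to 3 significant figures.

Star Q is more luminous, by a factor of 55.1.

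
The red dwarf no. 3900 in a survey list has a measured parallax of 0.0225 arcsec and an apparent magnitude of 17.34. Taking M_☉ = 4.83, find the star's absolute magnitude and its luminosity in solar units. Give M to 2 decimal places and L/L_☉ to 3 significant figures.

d = 1/p = 1/0.0225″ = 44.44 pc
M = m − 5 log₁₀ d + 5 = 17.34 − 5·1.6478 + 5 = 14.101
M − M_☉ = 14.101 − 4.83 = 9.271
L/L_☉ = 10^(−0.4 × 9.271) = 1.957×10^-4

M ≈ 14.10; L/L_☉ ≈ 1.96×10^-4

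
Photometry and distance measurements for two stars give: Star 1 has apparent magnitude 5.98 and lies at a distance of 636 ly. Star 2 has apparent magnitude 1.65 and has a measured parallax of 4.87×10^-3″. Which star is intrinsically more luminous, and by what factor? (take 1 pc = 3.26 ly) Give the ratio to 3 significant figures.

Star 2 is more luminous, by a factor of 59.8.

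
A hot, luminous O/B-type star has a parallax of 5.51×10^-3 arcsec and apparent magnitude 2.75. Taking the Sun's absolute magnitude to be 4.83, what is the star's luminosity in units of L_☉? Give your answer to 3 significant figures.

d = 1/p = 1/5.51×10^-3″ = 181.5 pc
M = m − 5 log₁₀ d + 5 = 2.75 − 5·2.2588 + 5 = -3.544
M − M_☉ = -3.544 − 4.83 = -8.374
L/L_☉ = 10^(−0.4 × -8.374) = 2237

L/L_☉ ≈ 2240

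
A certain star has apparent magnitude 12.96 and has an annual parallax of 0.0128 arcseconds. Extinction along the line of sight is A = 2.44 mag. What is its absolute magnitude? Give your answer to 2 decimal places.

M ≈ 6.06

d = 1/p = 1/0.0128″ = 78.12 pc
5 log₁₀(d/10 pc) = 5 log₁₀(78.12) − 5 = 4.464
M = m − 5 log₁₀(d/10) − A = 12.96 − 4.464 − 2.44 = 6.056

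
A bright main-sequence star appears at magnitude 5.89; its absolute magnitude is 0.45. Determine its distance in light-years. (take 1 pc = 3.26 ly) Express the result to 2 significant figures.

Distance modulus: m − M = 5.89 − (0.45) = 5.440
m − M = 5 log₁₀ d − 5
log₁₀ d = (m − M)/5 + 1 = 2.0880
d = 10^2.0880 = 122.5 pc
= 399.2 ly

d ≈ 400 ly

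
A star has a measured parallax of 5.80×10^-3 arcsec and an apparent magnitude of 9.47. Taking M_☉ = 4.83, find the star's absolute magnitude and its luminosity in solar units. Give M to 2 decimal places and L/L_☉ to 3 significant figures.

M ≈ 3.29; L/L_☉ ≈ 4.14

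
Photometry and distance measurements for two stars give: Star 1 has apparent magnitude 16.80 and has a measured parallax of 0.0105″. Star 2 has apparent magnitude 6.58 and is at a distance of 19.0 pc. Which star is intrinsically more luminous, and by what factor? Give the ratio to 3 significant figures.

Star 2 is more luminous, by a factor of 487.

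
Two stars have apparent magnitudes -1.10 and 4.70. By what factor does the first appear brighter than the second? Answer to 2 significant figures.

Magnitude difference = -5.80
Flux ratio = 10^(−0.4 Δm) = 10^(−0.4 × -5.80) = 10^2.320 = 208.9

210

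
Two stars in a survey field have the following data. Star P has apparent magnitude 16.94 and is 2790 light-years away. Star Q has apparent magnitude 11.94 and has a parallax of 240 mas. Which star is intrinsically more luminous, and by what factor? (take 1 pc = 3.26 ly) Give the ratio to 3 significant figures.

Star P: d = 2790 ly / 3.26 = 855.8 pc
Star P: M = m − 5 log₁₀ d + 5 = 16.94 − 5·2.9324 + 5 = 7.278
Star Q: p = 240 mas = 0.240″ → d = 1/p = 4.167 pc
Star Q: M = m − 5 log₁₀ d + 5 = 11.94 − 5·0.6198 + 5 = 13.841
ΔM = M_P − M_Q = 7.278 − (13.841) = -6.563; smaller M is more luminous → Star P.
L ratio = 10^(0.4 |ΔM|) = 10^2.625 = 421.9

Star P is more luminous, by a factor of 422.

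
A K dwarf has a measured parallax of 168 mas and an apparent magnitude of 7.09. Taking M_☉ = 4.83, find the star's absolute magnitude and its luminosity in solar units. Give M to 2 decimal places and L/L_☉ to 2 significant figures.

d = 1/p = 1000/168 mas = 5.952 pc
M = m − 5 log₁₀ d + 5 = 7.09 − 5·0.7747 + 5 = 8.217
M − M_☉ = 8.217 − 4.83 = 3.387
L/L_☉ = 10^(−0.4 × 3.387) = 0.04420

M ≈ 8.22; L/L_☉ ≈ 0.044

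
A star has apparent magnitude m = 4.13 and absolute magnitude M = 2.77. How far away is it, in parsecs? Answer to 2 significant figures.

μ = m − M = 1.360
m − M = 5 log₁₀ d − 5
log₁₀ d = (m − M)/5 + 1 = 1.2720
d = 10^1.2720 = 18.71 pc

d ≈ 19 pc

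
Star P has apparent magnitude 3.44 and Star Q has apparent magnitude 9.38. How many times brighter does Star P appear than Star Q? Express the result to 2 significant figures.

Δm = 3.44 − (9.38) = -5.94
Flux ratio = 10^(−0.4 Δm) = 10^(−0.4 × -5.94) = 10^2.376 = 237.7

240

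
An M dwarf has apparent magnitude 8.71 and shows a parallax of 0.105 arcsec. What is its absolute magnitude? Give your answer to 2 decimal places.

M ≈ 8.82

d = 1/p = 1/0.105″ = 9.524 pc
5 log₁₀(d/10 pc) = 5 log₁₀(9.524) − 5 = -0.106
M = m − 5 log₁₀(d/10) = 8.71 + 0.106 = 8.816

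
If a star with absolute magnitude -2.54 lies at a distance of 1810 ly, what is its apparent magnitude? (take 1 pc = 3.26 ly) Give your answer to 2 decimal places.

m ≈ 6.18

d = 1810 ly / 3.26 = 555.2 pc
m = M + 5 log₁₀ d − 5 = -2.54 + 5·2.7445 − 5 = 6.182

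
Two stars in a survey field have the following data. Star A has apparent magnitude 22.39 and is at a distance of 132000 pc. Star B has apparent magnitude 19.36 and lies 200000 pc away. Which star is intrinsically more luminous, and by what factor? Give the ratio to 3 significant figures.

Star A: M = m − 5 log₁₀ d + 5 = 22.39 − 5·5.1206 + 5 = 1.787
Star B: M = m − 5 log₁₀ d + 5 = 19.36 − 5·5.3010 + 5 = -2.145
ΔM = M_A − M_B = 1.787 − (-2.145) = 3.932; smaller M is more luminous → Star B.
L ratio = 10^(0.4 |ΔM|) = 10^1.573 = 37.40

Star B is more luminous, by a factor of 37.4.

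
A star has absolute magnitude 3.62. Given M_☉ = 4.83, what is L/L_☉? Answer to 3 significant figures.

M − M_☉ = 3.62 − 4.83 = -1.210
L/L_☉ = 10^(−0.4 (M − M_☉)) = 10^0.484 = 3.048

L/L_☉ ≈ 3.05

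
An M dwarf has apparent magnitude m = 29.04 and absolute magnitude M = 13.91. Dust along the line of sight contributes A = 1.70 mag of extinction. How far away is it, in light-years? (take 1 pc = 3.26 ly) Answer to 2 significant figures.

m − M = 5 log₁₀(d/10 pc) + A  ⇒  29.04 − (13.91) − 1.70 = 5 log₁₀(d/10)
13.430 = 5 log₁₀(d/10)
log₁₀ d = (m − M − A)/5 + 1 = 3.6860
d = 10^3.6860 = 4853 pc
= 15820 ly

d ≈ 16000 ly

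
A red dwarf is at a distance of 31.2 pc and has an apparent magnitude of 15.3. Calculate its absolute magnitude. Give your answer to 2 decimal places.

M ≈ 12.83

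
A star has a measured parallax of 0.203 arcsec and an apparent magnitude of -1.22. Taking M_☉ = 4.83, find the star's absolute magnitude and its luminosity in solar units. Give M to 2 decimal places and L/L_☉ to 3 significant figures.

d = 1/p = 1/0.203″ = 4.926 pc
M = m − 5 log₁₀ d + 5 = -1.22 − 5·0.6925 + 5 = 0.317
M − M_☉ = 0.317 − 4.83 = -4.513
L/L_☉ = 10^(−0.4 × -4.513) = 63.83

M ≈ 0.32; L/L_☉ ≈ 63.8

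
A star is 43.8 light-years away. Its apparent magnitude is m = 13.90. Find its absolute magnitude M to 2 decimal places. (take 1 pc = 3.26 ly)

d = 43.8 ly / 3.26 = 13.44 pc
5 log₁₀(d/10 pc) = 5 log₁₀(13.44) − 5 = 0.641
M = m − 5 log₁₀(d/10) = 13.90 − 0.641 = 13.259

M ≈ 13.26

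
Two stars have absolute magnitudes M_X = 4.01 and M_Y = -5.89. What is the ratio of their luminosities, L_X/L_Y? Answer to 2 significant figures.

ΔM = M_X − M_Y = 9.90
L_X/L_Y = 10^(−0.4 ΔM) = 10^-3.960 = 1.096×10^-4

L_X/L_Y ≈ 1.1×10^-4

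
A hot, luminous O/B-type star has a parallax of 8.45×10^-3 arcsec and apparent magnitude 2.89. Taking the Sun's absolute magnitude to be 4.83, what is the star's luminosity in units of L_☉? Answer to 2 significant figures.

d = 1/p = 1/8.45×10^-3″ = 118.3 pc
M = m − 5 log₁₀ d + 5 = 2.89 − 5·2.0731 + 5 = -2.476
M − M_☉ = -2.476 − 4.83 = -7.306
L/L_☉ = 10^(−0.4 × -7.306) = 836.2

L/L_☉ ≈ 840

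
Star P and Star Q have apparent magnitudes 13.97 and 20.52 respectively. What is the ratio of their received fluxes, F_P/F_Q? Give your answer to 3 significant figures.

F_P/F_Q ≈ 417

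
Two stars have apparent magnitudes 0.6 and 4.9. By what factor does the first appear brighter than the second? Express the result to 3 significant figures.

52.5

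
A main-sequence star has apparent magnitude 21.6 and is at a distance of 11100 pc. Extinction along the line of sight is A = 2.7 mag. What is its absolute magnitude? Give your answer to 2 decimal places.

5 log₁₀(d/10 pc) = 5 log₁₀(11100) − 5 = 15.227
M = m − 5 log₁₀(d/10) − A = 21.6 − 15.227 − 2.7 = 3.673

M ≈ 3.67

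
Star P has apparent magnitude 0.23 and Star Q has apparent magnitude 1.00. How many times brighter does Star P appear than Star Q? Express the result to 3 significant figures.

2.03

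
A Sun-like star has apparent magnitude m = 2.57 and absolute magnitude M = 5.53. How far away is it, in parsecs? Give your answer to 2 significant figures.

d ≈ 2.6 pc

μ = m − M = -2.960
m − M = 5 log₁₀ d − 5
log₁₀ d = (m − M)/5 + 1 = 0.4080
d = 10^0.4080 = 2.559 pc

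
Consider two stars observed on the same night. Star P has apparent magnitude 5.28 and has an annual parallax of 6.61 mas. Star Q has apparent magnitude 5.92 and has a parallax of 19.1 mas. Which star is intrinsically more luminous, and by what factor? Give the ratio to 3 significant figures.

Star P: p = 6.61 mas = 6.61×10^-3″ → d = 1/p = 151.3 pc
Star P: M = m − 5 log₁₀ d + 5 = 5.28 − 5·2.1798 + 5 = -0.619
Star Q: p = 19.1 mas = 0.0191″ → d = 1/p = 52.36 pc
Star Q: M = m − 5 log₁₀ d + 5 = 5.92 − 5·1.7190 + 5 = 2.325
ΔM = M_P − M_Q = -0.619 − (2.325) = -2.944; smaller M is more luminous → Star P.
L ratio = 10^(0.4 |ΔM|) = 10^1.178 = 15.05

Star P is more luminous, by a factor of 15.1.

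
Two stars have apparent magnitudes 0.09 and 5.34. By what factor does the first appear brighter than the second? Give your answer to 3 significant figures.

Magnitude difference = -5.25
Flux ratio = 10^(−0.4 Δm) = 10^(−0.4 × -5.25) = 10^2.100 = 125.9

126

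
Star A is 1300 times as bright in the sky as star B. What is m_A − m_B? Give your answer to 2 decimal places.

m_A − m_B ≈ -7.78

Pogson: Δm = −2.5 log₁₀(ratio) = −2.5 log₁₀(1300) = −2.5 × 3.1139 = -7.785
Star A is brighter, so it has the smaller magnitude: the difference is negative.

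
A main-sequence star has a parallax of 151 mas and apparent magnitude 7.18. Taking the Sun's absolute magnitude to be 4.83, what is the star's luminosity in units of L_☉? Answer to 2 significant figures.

L/L_☉ ≈ 0.050

d = 1/p = 1000/151 mas = 6.623 pc
M = m − 5 log₁₀ d + 5 = 7.18 − 5·0.8210 + 5 = 8.075
M − M_☉ = 8.075 − 4.83 = 3.245
L/L_☉ = 10^(−0.4 × 3.245) = 0.05036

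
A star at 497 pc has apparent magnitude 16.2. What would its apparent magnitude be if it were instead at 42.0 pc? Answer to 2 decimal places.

m ≈ 10.83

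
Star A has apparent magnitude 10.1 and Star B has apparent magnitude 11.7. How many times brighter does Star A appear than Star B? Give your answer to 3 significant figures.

4.37

Magnitude difference = -1.6
Flux ratio = 10^(−0.4 Δm) = 10^(−0.4 × -1.6) = 10^0.640 = 4.365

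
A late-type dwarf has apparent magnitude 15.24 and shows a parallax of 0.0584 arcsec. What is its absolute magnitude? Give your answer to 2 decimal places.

d = 1/p = 1/0.0584″ = 17.12 pc
5 log₁₀(d/10 pc) = 5 log₁₀(17.12) − 5 = 1.168
M = m − 5 log₁₀(d/10) = 15.24 − 1.168 = 14.072

M ≈ 14.07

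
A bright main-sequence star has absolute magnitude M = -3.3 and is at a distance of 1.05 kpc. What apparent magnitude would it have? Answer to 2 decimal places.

d = 1.05 kpc = 1050 pc
m = M + 5 log₁₀ d − 5 = -3.3 + 5·3.0212 − 5 = 6.806

m ≈ 6.81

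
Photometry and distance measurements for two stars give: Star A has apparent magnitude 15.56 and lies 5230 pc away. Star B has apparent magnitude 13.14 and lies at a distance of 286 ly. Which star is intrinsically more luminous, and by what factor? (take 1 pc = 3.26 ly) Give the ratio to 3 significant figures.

Star A: M = m − 5 log₁₀ d + 5 = 15.56 − 5·3.7185 + 5 = 1.967
Star B: d = 286 ly / 3.26 = 87.73 pc
Star B: M = m − 5 log₁₀ d + 5 = 13.14 − 5·1.9431 + 5 = 8.424
ΔM = M_A − M_B = 1.967 − (8.424) = -6.457; smaller M is more luminous → Star A.
L ratio = 10^(0.4 |ΔM|) = 10^2.583 = 382.6

Star A is more luminous, by a factor of 383.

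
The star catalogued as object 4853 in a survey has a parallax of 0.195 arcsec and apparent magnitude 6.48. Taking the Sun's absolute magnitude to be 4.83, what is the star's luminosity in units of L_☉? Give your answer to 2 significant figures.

L/L_☉ ≈ 0.058

d = 1/p = 1/0.195″ = 5.128 pc
M = m − 5 log₁₀ d + 5 = 6.48 − 5·0.7100 + 5 = 7.930
M − M_☉ = 7.930 − 4.83 = 3.100
L/L_☉ = 10^(−0.4 × 3.100) = 0.05753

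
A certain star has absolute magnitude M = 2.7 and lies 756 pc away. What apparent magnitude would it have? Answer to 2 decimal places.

m ≈ 12.09

m = M + 5 log₁₀ d − 5 = 2.7 + 5·2.8785 − 5 = 12.093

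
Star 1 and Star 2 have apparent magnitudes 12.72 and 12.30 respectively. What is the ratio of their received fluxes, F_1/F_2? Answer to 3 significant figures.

F_1/F_2 ≈ 0.679

Magnitude difference = 0.42
Flux ratio = 10^(−0.4 Δm) = 10^(−0.4 × 0.42) = 10^-0.168 = 0.6792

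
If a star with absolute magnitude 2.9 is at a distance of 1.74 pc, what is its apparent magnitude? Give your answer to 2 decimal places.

m = M + 5 log₁₀ d − 5 = 2.9 + 5·0.2405 − 5 = -0.897

m ≈ -0.90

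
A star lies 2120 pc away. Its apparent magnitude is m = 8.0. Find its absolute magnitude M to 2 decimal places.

M ≈ -3.63

5 log₁₀(d/10 pc) = 5 log₁₀(2120) − 5 = 11.632
M = m − 5 log₁₀(d/10) = 8.0 − 11.632 = -3.632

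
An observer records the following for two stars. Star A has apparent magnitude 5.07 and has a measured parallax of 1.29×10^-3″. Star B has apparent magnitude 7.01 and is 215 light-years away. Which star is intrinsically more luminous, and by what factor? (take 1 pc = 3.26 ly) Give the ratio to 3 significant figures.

Star A: d = 1/p = 1/1.29×10^-3″ = 775.2 pc
Star A: M = m − 5 log₁₀ d + 5 = 5.07 − 5·2.8894 + 5 = -4.377
Star B: d = 215 ly / 3.26 = 65.95 pc
Star B: M = m − 5 log₁₀ d + 5 = 7.01 − 5·1.8192 + 5 = 2.914
ΔM = M_A − M_B = -4.377 − (2.914) = -7.291; smaller M is more luminous → Star A.
L ratio = 10^(0.4 |ΔM|) = 10^2.916 = 824.9

Star A is more luminous, by a factor of 825.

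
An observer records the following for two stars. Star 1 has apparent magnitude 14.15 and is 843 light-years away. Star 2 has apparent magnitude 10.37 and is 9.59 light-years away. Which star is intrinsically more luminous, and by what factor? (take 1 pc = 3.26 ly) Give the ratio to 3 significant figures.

Star 1 is more luminous, by a factor of 238.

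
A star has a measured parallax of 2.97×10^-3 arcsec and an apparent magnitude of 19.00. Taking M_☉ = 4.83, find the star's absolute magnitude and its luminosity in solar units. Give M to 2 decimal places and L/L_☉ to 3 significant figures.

d = 1/p = 1/2.97×10^-3″ = 336.7 pc
M = m − 5 log₁₀ d + 5 = 19.00 − 5·2.5272 + 5 = 11.364
M − M_☉ = 11.364 − 4.83 = 6.534
L/L_☉ = 10^(−0.4 × 6.534) = 2.435×10^-3

M ≈ 11.36; L/L_☉ ≈ 2.43×10^-3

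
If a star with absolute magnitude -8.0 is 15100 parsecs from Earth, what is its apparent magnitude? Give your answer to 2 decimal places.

m ≈ 7.89

m = M + 5 log₁₀ d − 5 = -8.0 + 5·4.1790 − 5 = 7.895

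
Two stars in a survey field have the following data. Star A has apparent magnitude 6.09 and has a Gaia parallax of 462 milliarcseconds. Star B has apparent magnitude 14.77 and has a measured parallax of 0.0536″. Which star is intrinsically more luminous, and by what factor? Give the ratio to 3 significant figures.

Star A: p = 462 mas = 0.462″ → d = 1/p = 2.165 pc
Star A: M = m − 5 log₁₀ d + 5 = 6.09 − 5·0.3354 + 5 = 9.413
Star B: d = 1/p = 1/0.0536″ = 18.66 pc
Star B: M = m − 5 log₁₀ d + 5 = 14.77 − 5·1.2708 + 5 = 13.416
ΔM = M_A − M_B = 9.413 − (13.416) = -4.003; smaller M is more luminous → Star A.
L ratio = 10^(0.4 |ΔM|) = 10^1.601 = 39.91

Star A is more luminous, by a factor of 39.9.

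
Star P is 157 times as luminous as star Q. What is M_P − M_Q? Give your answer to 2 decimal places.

M_P − M_Q ≈ -5.49

Pogson: ΔM = −2.5 log₁₀(ratio) = −2.5 log₁₀(157) = −2.5 × 2.1959 = -5.490
Star P is brighter, so it has the smaller magnitude: the difference is negative.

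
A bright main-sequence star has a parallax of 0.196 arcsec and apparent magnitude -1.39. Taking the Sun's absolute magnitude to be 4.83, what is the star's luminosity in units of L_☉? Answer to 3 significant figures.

d = 1/p = 1/0.196″ = 5.102 pc
M = m − 5 log₁₀ d + 5 = -1.39 − 5·0.7077 + 5 = 0.071
M − M_☉ = 0.071 − 4.83 = -4.759
L/L_☉ = 10^(−0.4 × -4.759) = 80.07

L/L_☉ ≈ 80.1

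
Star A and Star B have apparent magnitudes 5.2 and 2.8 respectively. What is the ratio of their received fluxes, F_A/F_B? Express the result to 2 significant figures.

Magnitude difference = 2.4
Flux ratio = 10^(−0.4 Δm) = 10^(−0.4 × 2.4) = 10^-0.960 = 0.1096

F_A/F_B ≈ 0.11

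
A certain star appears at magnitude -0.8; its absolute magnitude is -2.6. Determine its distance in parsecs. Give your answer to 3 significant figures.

d ≈ 22.9 pc

μ = m − M = 1.800
m − M = 5 log₁₀ d − 5
log₁₀ d = (m − M)/5 + 1 = 1.3600
d = 10^1.3600 = 22.91 pc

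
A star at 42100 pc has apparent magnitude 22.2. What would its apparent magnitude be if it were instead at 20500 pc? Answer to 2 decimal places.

m ≈ 20.64

Flux ∝ 1/d², so Δm = 5 log₁₀(d₂/d₁) = 5 log₁₀(20500/42100) = -1.563
m₂ = m₁ + Δm = 22.2 + (-1.563) = 20.637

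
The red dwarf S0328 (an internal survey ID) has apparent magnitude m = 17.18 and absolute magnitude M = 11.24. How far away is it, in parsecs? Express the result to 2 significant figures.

d ≈ 150 pc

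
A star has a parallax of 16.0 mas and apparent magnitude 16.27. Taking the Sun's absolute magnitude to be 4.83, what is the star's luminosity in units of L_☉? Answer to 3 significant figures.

d = 1/p = 1000/16.0 mas = 62.50 pc
M = m − 5 log₁₀ d + 5 = 16.27 − 5·1.7959 + 5 = 12.291
M − M_☉ = 12.291 − 4.83 = 7.461
L/L_☉ = 10^(−0.4 × 7.461) = 1.037×10^-3

L/L_☉ ≈ 1.04×10^-3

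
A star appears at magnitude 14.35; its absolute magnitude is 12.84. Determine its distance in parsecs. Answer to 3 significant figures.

d ≈ 20.0 pc

Distance modulus: m − M = 14.35 − (12.84) = 1.510
m − M = 5 log₁₀ d − 5
log₁₀ d = (m − M)/5 + 1 = 1.3020
d = 10^1.3020 = 20.04 pc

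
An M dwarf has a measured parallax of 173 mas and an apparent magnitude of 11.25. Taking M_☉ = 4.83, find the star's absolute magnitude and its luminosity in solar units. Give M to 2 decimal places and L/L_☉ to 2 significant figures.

d = 1/p = 1000/173 mas = 5.780 pc
M = m − 5 log₁₀ d + 5 = 11.25 − 5·0.7620 + 5 = 12.440
M − M_☉ = 12.440 − 4.83 = 7.610
L/L_☉ = 10^(−0.4 × 7.610) = 9.035×10^-4

M ≈ 12.44; L/L_☉ ≈ 9.0×10^-4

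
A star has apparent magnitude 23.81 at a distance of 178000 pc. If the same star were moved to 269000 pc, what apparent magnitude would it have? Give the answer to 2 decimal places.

Flux ∝ 1/d², so Δm = 5 log₁₀(d₂/d₁) = 5 log₁₀(269000/178000) = 0.897
m₂ = m₁ + Δm = 23.81 + (0.897) = 24.707

m ≈ 24.71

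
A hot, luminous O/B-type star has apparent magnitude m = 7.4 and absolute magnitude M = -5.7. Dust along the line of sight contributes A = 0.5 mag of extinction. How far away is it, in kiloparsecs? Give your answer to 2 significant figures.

d ≈ 3.3 kpc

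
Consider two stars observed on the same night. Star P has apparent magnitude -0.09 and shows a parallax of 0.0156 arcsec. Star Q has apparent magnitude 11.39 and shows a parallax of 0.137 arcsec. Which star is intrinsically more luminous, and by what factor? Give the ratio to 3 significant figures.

Star P is more luminous, by a factor of 3.01×10^6.

Star P: d = 1/p = 1/0.0156″ = 64.10 pc
Star P: M = m − 5 log₁₀ d + 5 = -0.09 − 5·1.8069 + 5 = -4.124
Star Q: d = 1/p = 1/0.137″ = 7.299 pc
Star Q: M = m − 5 log₁₀ d + 5 = 11.39 − 5·0.8633 + 5 = 12.074
ΔM = M_P − M_Q = -4.124 − (12.074) = -16.198; smaller M is more luminous → Star P.
L ratio = 10^(0.4 |ΔM|) = 10^6.479 = 3.014×10^6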